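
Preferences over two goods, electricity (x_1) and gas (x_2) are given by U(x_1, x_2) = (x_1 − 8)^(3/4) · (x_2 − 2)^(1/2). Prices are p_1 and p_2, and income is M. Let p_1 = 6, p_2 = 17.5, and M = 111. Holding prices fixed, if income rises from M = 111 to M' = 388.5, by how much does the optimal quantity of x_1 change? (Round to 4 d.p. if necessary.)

After buying the subsistence bundle (8, 2), a share 0.6 of the remaining income goes to x_1: x_1* = 8 + 0.6·(M − 8p_1 − 2p_2)/p_1.
Discretionary income = 111 − 8·6 − 2·17.5 = 28; x_1* = 8 + 0.6·28/6 = 10.8.
At M' = 388.5: x_1* = 38.55. Change: 38.55 − 10.8 = 27.75.

Δx_1* = 27.75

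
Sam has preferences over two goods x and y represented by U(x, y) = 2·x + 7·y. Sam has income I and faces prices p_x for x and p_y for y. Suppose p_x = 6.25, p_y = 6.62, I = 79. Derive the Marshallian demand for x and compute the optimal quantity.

Perfect substitutes: compare marginal utility per dollar. 2/p_x vs 7/p_y → 0.32 vs 1.0574.
y gives more utility per dollar, so spend all income on y: y* = I/p_y, x* = 0.
Numerically: x* = 0, y* = 11.9335.

x* = 0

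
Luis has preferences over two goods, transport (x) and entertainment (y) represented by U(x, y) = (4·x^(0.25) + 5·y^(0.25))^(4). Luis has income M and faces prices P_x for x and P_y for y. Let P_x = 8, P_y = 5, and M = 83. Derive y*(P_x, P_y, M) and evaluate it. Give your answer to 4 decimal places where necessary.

With the ratio pinned down, the budget gives x* = M/(P_x + P_y·(y/x)) and y* = (y/x)·x*.
Numerically y/x = 2.519842, so x* = 83/(8 + 5·2.519842) = 4.0293 and y* = 2.519842·4.0293 = 10.1532.

y* = 10.1532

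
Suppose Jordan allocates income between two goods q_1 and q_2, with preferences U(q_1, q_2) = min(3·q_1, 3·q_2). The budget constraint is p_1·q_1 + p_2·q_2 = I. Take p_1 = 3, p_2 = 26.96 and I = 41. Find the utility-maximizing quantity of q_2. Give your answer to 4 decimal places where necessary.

q_2* = 1.3685

Leontief preferences: the optimum is at the kink where q_1/3 = q_2/3, i.e. q_2 = q_1.
Budget: p_1·q_1 + p_2·q_1 = I, so (3·p_1 + 3·p_2)·q_1 = 3·I.
Demand: q_1*(p_1,p_2,I) = 3·I/(3·p_1 + 3·p_2), q_2* = 3·I/(3·p_1 + 3·p_2).
Here 3·3 + 3·26.96 = 89.88, giving q_2* = 1.3685.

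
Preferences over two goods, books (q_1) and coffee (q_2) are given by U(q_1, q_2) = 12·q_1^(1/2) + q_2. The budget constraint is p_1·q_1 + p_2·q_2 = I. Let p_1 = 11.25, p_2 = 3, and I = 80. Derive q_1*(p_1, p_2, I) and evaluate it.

Set MRS = p_1/p_2: 6·q_1^(−1/2) = p_1/p_2.
Solve: √q_1 = 6·p_2/p_1, so q_1*(p_1,p_2) = (6·p_2/p_1)², and q_2* = (I − p_1·q_1*)/p_2.
Plugging in: q_1* = (6·3/11.25)² = 2.56.

q_1* = 2.56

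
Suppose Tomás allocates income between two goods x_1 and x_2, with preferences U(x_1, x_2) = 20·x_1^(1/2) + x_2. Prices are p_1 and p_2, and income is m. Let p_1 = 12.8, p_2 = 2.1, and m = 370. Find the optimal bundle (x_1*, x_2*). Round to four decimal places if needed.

x_1* = 2.6917, x_2* = 159.7842

Utility is quasi-linear in x_2; the FOC for x_1 is 10/√x_1 = p_1/p_2.
Thus x_1* = (10·p_2/p_1)² — independent of m — with the rest of income spent on x_2.
Plugging in: x_1* = (10·2.1/12.8)² = 2.6917, x_2* = 159.7842.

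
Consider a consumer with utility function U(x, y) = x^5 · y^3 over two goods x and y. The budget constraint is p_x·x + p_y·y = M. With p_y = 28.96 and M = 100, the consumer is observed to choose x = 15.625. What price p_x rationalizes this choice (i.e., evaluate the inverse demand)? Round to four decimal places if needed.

MU_x/MU_y = (5·y)/(3·x); tangency sets this equal to p_x/p_y.
So 5·p_y·y = 3·p_x·x; combined with the budget, a share 0.625 of income goes to x.
Demand: x*(p_x,p_y,M) = 0.625·M/p_x and y* = 0.375·M/p_y.
Set x* = 15.625 in the demand function and solve for p_x: p_x = 4.

p_x = 4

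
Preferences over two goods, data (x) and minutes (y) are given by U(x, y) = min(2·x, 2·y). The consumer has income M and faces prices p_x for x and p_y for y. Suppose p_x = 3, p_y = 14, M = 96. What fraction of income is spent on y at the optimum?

With perfect complements, no substitution: consume in ratio x:y = 2:2.
Budget: p_x·x + p_y·x = M, so (2·p_x + 2·p_y)·x = 2·M.
Demand: x*(p_x,p_y,M) = 2·M/(2·p_x + 2·p_y), y* = 2·M/(2·p_x + 2·p_y).
Here 2·3 + 2·14 = 34, giving x* = 5.6471 and y* = 5.6471.
Expenditure on y: 14·5.6471 = 79.0588; share = 0.8235.

share on y = 0.8235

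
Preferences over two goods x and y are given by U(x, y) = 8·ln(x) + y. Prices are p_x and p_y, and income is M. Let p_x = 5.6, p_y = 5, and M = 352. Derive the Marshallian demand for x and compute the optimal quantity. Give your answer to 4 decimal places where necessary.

Set MRS = p_x/p_y: (8/x)/1 = p_x/p_y.
So x*(p_x,p_y) = 8·p_y/p_x, independent of income; and y* = (M − 8·p_y)/p_y.
At the given prices: x* = 8·5/5.6 = 7.1429.

x* = 7.1429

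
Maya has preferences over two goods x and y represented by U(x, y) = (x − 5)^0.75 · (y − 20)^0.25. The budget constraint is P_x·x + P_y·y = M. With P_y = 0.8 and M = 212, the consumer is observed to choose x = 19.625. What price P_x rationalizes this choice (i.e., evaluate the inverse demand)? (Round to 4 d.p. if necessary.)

P_x = 8

Let x' = x−5, y' = y−20. MRS = 3·y'/x' = P_x/P_y.
After buying the subsistence bundle (5, 20), a share 0.75 of the remaining income goes to x: x* = 5 + 0.75·(M − 5P_x − 20P_y)/P_x.
Set x* = 19.625 in the demand function and solve for P_x: P_x = 8.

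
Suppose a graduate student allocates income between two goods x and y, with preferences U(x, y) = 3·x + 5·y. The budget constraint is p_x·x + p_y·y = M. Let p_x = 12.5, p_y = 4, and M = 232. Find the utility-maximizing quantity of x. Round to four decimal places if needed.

Perfect substitutes: compare marginal utility per dollar. 3/p_x vs 5/p_y → 0.24 vs 1.25.
y gives more utility per dollar, so spend all income on y: y* = M/p_y, x* = 0.
Numerically: x* = 0, y* = 58.

x* = 0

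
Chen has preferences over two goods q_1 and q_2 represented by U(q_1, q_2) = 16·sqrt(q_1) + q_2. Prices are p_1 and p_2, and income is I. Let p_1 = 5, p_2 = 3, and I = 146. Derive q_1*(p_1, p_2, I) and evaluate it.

Plugging in: q_1* = (8·3/5)² = 23.04.

q_1* = 23.04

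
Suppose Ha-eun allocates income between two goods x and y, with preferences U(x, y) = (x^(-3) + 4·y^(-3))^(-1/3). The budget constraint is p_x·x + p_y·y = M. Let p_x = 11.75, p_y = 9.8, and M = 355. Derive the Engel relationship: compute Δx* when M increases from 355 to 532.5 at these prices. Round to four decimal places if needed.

Δx* = 6.7613

MU_x ∝ x^(-4), MU_y ∝ 4·y^(-4), so MRS = (1/4)·(y/x)^(4) = p_x/p_y.
Solve for the ratio: y/x = [4·p_x/p_y]^(0.25).
With the ratio pinned down, the budget gives x* = M/(p_x + p_y·(y/x)) and y* = (y/x)·x*.
Numerically y/x = 1.479851, so x* = 355/(11.75 + 9.8·1.479851) = 13.5225.
At M' = 532.5: x* = 20.2838. Change: 20.2838 − 13.5225 = 6.7613.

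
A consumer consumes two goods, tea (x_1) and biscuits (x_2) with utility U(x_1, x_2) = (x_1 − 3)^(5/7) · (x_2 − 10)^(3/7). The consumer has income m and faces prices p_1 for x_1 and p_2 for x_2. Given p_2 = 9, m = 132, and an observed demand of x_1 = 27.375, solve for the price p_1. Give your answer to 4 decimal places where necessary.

p_1 = 1

MRS = (5/3)·(x_2−10)/(x_1−3). Tangency with p_1/p_2 gives x_2−10 = (3/5)·(p_1/p_2)·(x_1−3).
Substituting into the budget: x_1* = 3 + 0.625·(m − 3·p_1 − 10·p_2)/p_1, and x_2* = 10 + 0.375·(…)/p_2.
Set x_1* = 27.375 in the demand function and solve for p_1: p_1 = 1.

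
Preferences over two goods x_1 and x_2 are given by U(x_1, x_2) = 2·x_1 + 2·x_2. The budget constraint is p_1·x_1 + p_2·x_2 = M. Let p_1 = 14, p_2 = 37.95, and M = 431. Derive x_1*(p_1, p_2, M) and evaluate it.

Perfect substitutes: compare marginal utility per dollar. 2/p_1 vs 2/p_2 → 0.1429 vs 0.0527.
x_1 gives more utility per dollar, so spend all income on x_1: x_1* = M/p_1, x_2* = 0.
Numerically: x_1* = 30.7857, x_2* = 0.

x_1* = 30.7857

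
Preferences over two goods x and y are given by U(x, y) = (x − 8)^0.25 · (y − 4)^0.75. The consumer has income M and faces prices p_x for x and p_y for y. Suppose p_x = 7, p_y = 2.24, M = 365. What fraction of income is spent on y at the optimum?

share on y = 0.6411

Let x' = x−8, y' = y−4. MRS = (1/3)·y'/x' = p_x/p_y.
Substituting into the budget: x* = 8 + 0.25·(M − 8·p_x − 4·p_y)/p_x, and y* = 4 + 0.75·(…)/p_y.
Discretionary income = 365 − 8·7 − 4·2.24 = 300.04; x* = 8 + 0.25·300.04/7 = 18.7157; y* = 4 + 0.75·300.04/2.24 = 104.4598.
Expenditure on y: 2.24·104.4598 = 233.99; share = 0.6411.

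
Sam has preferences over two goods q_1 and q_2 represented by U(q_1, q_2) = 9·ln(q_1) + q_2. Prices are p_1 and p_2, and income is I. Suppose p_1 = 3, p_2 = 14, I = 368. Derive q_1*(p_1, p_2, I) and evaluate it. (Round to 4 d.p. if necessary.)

Set MRS = p_1/p_2: (9/q_1)/1 = p_1/p_2.
So q_1*(p_1,p_2) = 9·p_2/p_1, independent of income; and q_2* = (I − 9·p_2)/p_2.
At the given prices: q_1* = 9·14/3 = 42.

q_1* = 42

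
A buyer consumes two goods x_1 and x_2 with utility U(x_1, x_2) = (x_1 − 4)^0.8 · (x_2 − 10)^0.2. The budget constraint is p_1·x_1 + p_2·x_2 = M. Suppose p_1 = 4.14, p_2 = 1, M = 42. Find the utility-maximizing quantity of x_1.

Let x_1' = x_1−4, x_2' = x_2−10. MRS = 4·x_2'/x_1' = p_1/p_2.
Substituting into the budget: x_1* = 4 + 0.8·(M − 4·p_1 − 10·p_2)/p_1, and x_2* = 10 + 0.2·(…)/p_2.
Discretionary income = 42 − 4·4.14 − 10·1 = 15.44; x_1* = 4 + 0.8·15.44/4.14 = 6.9836.

x_1* = 6.9836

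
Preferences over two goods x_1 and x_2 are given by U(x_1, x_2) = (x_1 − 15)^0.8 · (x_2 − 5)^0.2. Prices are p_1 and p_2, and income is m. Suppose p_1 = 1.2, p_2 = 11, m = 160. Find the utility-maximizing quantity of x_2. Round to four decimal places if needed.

x_2* = 6.5818

This is Cobb-Douglas in (x_1−15, x_2−5): tangency gives 0.8·p_2·(x_2−5) = 0.2·p_1·(x_1−15).
After buying the subsistence bundle (15, 5), a share 0.8 of the remaining income goes to x_1: x_1* = 15 + 0.8·(m − 15p_1 − 5p_2)/p_1.
Discretionary income = 160 − 15·1.2 − 5·11 = 87; x_2* = 5 + 0.2·87/11 = 6.5818.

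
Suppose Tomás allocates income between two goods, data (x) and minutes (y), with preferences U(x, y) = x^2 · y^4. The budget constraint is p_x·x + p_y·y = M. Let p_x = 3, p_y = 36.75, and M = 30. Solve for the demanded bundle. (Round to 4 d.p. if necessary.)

Tangency: MRS = (1/2)·y/x = p_x/p_y.
Rearranging, p_y·y = 2·p_x·x. Substituting into the budget gives p_x·x·(1 + 2) = M.
Demand: x*(p_x,p_y,M) = 1/3·M/p_x and y* = 2/3·M/p_y.
At p_x=3, p_y=36.75, M=30: x* = 1/3·30/3 = 3.3333, y* = 0.5442.

x* = 3.3333, y* = 0.5442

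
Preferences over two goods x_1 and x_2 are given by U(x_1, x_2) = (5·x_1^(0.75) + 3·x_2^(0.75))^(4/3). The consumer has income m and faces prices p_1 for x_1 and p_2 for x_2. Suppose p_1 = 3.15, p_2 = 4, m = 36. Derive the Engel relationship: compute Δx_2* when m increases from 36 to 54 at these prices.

MU_x_1 ∝ 5·x_1^(-0.25), MU_x_2 ∝ 3·x_2^(-0.25), so MRS = (5/3)·(x_2/x_1)^(0.25) = p_1/p_2.
Hence x_2/x_1 = ((3/5)·p_1/p_2)^(1/(0.25)), i.e. raised to the 4 power.
Substitute x_2 = (x_2/x_1)·x_1 into the budget: x_1* = m/(p_1 + p_2·(x_2/x_1)).
Numerically x_2/x_1 = 0.049843, so x_1* = 36/(3.15 + 4·0.049843) = 10.7483 and x_2* = 0.049843·10.7483 = 0.5357.
At m' = 54: x_2* = 0.8036. Change: 0.8036 − 0.5357 = 0.2679.

Δx_2* = 0.2679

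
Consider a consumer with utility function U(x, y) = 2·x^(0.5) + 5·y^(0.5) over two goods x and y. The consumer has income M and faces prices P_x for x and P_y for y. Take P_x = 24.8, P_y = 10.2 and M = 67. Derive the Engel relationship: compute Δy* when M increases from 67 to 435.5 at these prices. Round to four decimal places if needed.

With the ratio pinned down, the budget gives x* = M/(P_x + P_y·(y/x)) and y* = (y/x)·x*.
Numerically y/x = 36.947328, so x* = 67/(24.8 + 10.2·36.947328) = 0.1668 and y* = 36.947328·0.1668 = 6.1631.
At M' = 435.5: y* = 40.0599. Change: 40.0599 − 6.1631 = 33.8968.

Δy* = 33.8968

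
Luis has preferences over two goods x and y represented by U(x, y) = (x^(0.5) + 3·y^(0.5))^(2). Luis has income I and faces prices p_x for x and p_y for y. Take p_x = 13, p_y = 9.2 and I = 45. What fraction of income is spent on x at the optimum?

Numerically y/x = 17.970227, so x* = 45/(13 + 9.2·17.970227) = 0.2523 and y* = 17.970227·0.2523 = 4.5347.
Expenditure on x: 13·0.2523 = 3.2805; share = 0.0729.

share on x = 0.0729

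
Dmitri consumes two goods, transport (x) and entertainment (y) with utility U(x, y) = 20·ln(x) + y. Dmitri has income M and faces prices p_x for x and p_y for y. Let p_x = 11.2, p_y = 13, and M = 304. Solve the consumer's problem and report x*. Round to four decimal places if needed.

MU_x = 20/x, MU_y = 1. Tangency: 20/x = p_x/p_y.
So x*(p_x,p_y) = 20·p_y/p_x, independent of income; and y* = (M − 20·p_y)/p_y.
At the given prices: x* = 20·13/11.2 = 23.2143.

x* = 23.2143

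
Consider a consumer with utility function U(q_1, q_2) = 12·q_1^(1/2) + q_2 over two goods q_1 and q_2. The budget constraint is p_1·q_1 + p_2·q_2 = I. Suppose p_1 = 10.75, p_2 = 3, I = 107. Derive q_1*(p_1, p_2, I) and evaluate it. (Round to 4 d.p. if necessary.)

MU_q_1 = 6/√q_1, MU_q_2 = 1. Tangency: 6/√q_1 = p_1/p_2.
Thus q_1* = (6·p_2/p_1)² — independent of I — with the rest of income spent on q_2.
Plugging in: q_1* = (6·3/10.75)² = 2.8037.

q_1* = 2.8037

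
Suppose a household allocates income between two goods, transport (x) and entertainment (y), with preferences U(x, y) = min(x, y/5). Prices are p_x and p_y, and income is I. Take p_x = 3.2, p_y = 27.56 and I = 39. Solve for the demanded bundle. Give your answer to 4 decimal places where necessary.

x* = 0.2766, y* = 1.383

Demand: x*(p_x,p_y,I) = I/(p_x + 5·p_y), y* = 5·I/(p_x + 5·p_y).
Here 3.2 + 5·27.56 = 141, giving x* = 0.2766 and y* = 1.383.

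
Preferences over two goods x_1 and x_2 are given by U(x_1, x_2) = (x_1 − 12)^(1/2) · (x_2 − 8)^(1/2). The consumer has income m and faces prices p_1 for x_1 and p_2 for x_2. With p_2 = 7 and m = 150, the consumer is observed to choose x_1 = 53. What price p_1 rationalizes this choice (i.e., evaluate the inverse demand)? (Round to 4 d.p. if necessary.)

Let x_1' = x_1−12, x_2' = x_2−8. MRS = x_2'/x_1' = p_1/p_2.
After buying the subsistence bundle (12, 8), a share 0.5 of the remaining income goes to x_1: x_1* = 12 + 0.5·(m − 12p_1 − 8p_2)/p_1.
Set x_1* = 53 in the demand function and solve for p_1: p_1 = 1.

p_1 = 1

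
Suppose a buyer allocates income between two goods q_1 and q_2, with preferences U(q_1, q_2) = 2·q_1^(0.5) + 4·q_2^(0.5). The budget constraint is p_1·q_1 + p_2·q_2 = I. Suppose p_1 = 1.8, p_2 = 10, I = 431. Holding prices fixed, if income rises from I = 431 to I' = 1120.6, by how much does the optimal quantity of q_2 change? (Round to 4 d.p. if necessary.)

From the CES first-order condition, (1/2)·(q_2/q_1)^(0.5) = p_1/p_2.
Solve for the ratio: q_2/q_1 = [2·p_1/p_2]^(2).
Substitute q_2 = (q_2/q_1)·q_1 into the budget: q_1* = I/(p_1 + p_2·(q_2/q_1)).
Numerically q_2/q_1 = 0.1296, so q_1* = 431/(1.8 + 10·0.1296) = 139.2119 and q_2* = 0.1296·139.2119 = 18.0419.
At I' = 1120.6: q_2* = 46.9088. Change: 46.9088 − 18.0419 = 28.867.

Δq_2* = 28.867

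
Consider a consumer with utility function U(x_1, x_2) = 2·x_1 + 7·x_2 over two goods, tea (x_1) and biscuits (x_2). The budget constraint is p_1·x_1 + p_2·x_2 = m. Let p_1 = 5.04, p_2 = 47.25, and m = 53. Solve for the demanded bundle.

x_1* = 10.5159, x_2* = 0

Perfect substitutes: compare marginal utility per dollar. 2/p_1 vs 7/p_2 → 0.3968 vs 0.1481.
x_1 gives more utility per dollar, so spend all income on x_1: x_1* = m/p_1, x_2* = 0.
Numerically: x_1* = 10.5159, x_2* = 0.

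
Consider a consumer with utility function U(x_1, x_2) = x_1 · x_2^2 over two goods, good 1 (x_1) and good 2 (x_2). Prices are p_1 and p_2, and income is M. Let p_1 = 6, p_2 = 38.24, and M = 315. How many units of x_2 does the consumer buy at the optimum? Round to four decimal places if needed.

x_2* = 5.4916

The MRS is (1/2)·x_2/x_1. Set MRS = p_1/p_2.
Rearranging, p_2·x_2 = 2·p_1·x_1. Substituting into the budget gives p_1·x_1·(1 + 2) = M.
Demand: x_1*(p_1,p_2,M) = 1/3·M/p_1 and x_2* = 2/3·M/p_2.
At p_1=6, p_2=38.24, M=315: x_2* = 2/3·315/38.24 = 5.4916.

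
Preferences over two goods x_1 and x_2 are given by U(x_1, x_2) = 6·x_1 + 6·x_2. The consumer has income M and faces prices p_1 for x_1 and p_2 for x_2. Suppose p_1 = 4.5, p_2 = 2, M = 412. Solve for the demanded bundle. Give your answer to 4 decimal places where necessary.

Linear utility — the consumer picks whichever good has higher MU/price: 6/4.5 = 1.3333 vs 6/2 = 3.
x_2 gives more utility per dollar, so spend all income on x_2: x_2* = M/p_2, x_1* = 0.
Numerically: x_1* = 0, x_2* = 206.

x_1* = 0, x_2* = 206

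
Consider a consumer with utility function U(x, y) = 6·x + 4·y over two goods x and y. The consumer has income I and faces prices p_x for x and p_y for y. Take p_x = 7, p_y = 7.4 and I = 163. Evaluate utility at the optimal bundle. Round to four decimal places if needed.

Perfect substitutes: compare marginal utility per dollar. 6/p_x vs 4/p_y → 0.8571 vs 0.5405.
x gives more utility per dollar, so spend all income on x: x* = I/p_x, y* = 0.
Numerically: x* = 23.2857, y* = 0.
Utility at the optimum: U(23.2857, 0) = 139.7143.

V = 139.7143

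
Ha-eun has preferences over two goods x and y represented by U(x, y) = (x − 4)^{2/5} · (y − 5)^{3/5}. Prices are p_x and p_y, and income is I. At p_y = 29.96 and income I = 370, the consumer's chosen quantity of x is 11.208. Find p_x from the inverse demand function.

p_x = 10

Let x' = x−4, y' = y−5. MRS = (2/3)·y'/x' = p_x/p_y.
After buying the subsistence bundle (4, 5), a share 0.4 of the remaining income goes to x: x* = 4 + 0.4·(I − 4p_x − 5p_y)/p_x.
Set x* = 11.208 in the demand function and solve for p_x: p_x = 10.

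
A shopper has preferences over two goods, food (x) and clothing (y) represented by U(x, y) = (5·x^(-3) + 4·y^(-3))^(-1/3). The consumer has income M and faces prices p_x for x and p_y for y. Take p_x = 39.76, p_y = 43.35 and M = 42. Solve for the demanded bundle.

x* = 0.5258, y* = 0.4866

MU_x ∝ 5·x^(-4), MU_y ∝ 4·y^(-4), so MRS = (5/4)·(y/x)^(4) = p_x/p_y.
Hence y/x = ((4/5)·p_x/p_y)^(1/(4)), i.e. raised to the 0.25 power.
With the ratio pinned down, the budget gives x* = M/(p_x + p_y·(y/x)) and y* = (y/x)·x*.
Numerically y/x = 0.925522, so x* = 42/(39.76 + 43.35·0.925522) = 0.5258 and y* = 0.925522·0.5258 = 0.4866.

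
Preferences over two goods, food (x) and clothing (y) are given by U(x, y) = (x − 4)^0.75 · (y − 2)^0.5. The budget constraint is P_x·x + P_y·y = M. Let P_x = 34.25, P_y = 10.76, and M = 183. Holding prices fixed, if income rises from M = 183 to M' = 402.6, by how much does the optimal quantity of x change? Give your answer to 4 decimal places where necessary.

Δx* = 3.847

Discretionary income = 183 − 4·34.25 − 2·10.76 = 24.48; x* = 4 + 0.6·24.48/34.25 = 4.4288.
At M' = 402.6: x* = 8.2759. Change: 8.2759 − 4.4288 = 3.847.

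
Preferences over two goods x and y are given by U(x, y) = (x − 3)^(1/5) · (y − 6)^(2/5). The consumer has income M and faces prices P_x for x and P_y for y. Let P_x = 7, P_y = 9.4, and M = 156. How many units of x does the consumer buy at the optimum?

x* = 6.7429

MRS = (1/2)·(y−6)/(x−3). Tangency with P_x/P_y gives y−6 = 2·(P_x/P_y)·(x−3).
After buying the subsistence bundle (3, 6), a share 1/3 of the remaining income goes to x: x* = 3 + 1/3·(M − 3P_x − 6P_y)/P_x.
Discretionary income = 156 − 3·7 − 6·9.4 = 78.6; x* = 3 + 1/3·78.6/7 = 6.7429.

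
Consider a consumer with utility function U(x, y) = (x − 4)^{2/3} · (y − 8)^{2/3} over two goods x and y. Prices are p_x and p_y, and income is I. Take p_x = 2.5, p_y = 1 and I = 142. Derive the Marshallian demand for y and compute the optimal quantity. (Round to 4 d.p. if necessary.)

y* = 70

Let x' = x−4, y' = y−8. MRS = y'/x' = p_x/p_y.
Substituting into the budget: x* = 4 + 0.5·(I − 4·p_x − 8·p_y)/p_x, and y* = 8 + 0.5·(…)/p_y.
Discretionary income = 142 − 4·2.5 − 8·1 = 124; y* = 8 + 0.5·124/1 = 70.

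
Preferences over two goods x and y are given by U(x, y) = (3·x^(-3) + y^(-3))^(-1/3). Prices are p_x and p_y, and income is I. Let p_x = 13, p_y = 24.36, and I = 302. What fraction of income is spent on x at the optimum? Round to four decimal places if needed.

From the CES first-order condition, 3·(y/x)^(4) = p_x/p_y.
Solve for the ratio: y/x = [(1/3)·p_x/p_y]^(0.25).
Substitute y = (y/x)·x into the budget: x* = I/(p_x + p_y·(y/x)).
Numerically y/x = 0.649436, so x* = 302/(13 + 24.36·0.649436) = 10.4787 and y* = 0.649436·10.4787 = 6.8053.
Expenditure on x: 13·10.4787 = 136.2236; share = 0.4511.

share on x = 0.4511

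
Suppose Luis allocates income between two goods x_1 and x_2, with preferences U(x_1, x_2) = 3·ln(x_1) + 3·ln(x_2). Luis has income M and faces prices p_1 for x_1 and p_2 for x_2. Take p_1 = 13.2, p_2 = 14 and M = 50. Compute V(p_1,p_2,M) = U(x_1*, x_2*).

MU_x_1/MU_x_2 = (3·x_2)/(3·x_1); tangency sets this equal to p_1/p_2.
So 3·p_2·x_2 = 3·p_1·x_1; combined with the budget, a share 0.5 of income goes to x_1.
Demand: x_1*(p_1,p_2,M) = 0.5·M/p_1 and x_2* = 0.5·M/p_2.
At p_1=13.2, p_2=14, M=50: x_1* = 0.5·50/13.2 = 1.8939, x_2* = 1.7857.
Utility at the optimum: U(1.8939, 1.7857) = 3.6554.

V = 3.6554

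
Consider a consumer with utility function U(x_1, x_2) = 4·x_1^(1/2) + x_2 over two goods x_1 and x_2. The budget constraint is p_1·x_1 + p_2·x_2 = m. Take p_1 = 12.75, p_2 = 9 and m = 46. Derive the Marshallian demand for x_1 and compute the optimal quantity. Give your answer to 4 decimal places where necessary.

x_1* = 1.9931

Set MRS = p_1/p_2: 2·x_1^(−1/2) = p_1/p_2.
Solve: √x_1 = 2·p_2/p_1, so x_1*(p_1,p_2) = (2·p_2/p_1)², and x_2* = (m − p_1·x_1*)/p_2.
Plugging in: x_1* = (2·9/12.75)² = 1.9931.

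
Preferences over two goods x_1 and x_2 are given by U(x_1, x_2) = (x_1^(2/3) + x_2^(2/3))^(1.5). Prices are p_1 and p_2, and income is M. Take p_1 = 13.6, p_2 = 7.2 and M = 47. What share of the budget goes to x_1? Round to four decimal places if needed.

share on x_1 = 0.2189

Numerically x_2/x_1 = 6.739369, so x_1* = 47/(13.6 + 7.2·6.739369) = 0.7566 and x_2* = 6.739369·0.7566 = 5.0987.
Expenditure on x_1: 13.6·0.7566 = 10.2892; share = 0.2189.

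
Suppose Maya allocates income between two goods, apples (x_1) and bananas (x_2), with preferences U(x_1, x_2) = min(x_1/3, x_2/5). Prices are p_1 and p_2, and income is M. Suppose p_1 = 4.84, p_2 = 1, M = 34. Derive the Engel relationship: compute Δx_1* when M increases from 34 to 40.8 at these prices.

Demand: x_1*(p_1,p_2,M) = 3·M/(3·p_1 + 5·p_2), x_2* = 5·M/(3·p_1 + 5·p_2).
Here 3·4.84 + 5·1 = 19.52, giving x_1* = 5.2254.
At M' = 40.8: x_1* = 6.2705. Change: 6.2705 − 5.2254 = 1.0451.

Δx_1* = 1.0451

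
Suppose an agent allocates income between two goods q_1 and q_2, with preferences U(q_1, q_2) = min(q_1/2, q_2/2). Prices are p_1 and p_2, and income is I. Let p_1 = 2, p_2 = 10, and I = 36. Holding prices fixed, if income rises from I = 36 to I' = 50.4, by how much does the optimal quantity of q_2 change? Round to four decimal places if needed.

Leontief preferences: the optimum is at the kink where q_1/2 = q_2/2, i.e. q_2 = q_1.
Budget: p_1·q_1 + p_2·q_1 = I, so (2·p_1 + 2·p_2)·q_1 = 2·I.
Demand: q_1*(p_1,p_2,I) = 2·I/(2·p_1 + 2·p_2), q_2* = 2·I/(2·p_1 + 2·p_2).
Here 2·2 + 2·10 = 24, giving q_2* = 3.
At I' = 50.4: q_2* = 4.2. Change: 4.2 − 3 = 1.2.

Δq_2* = 1.2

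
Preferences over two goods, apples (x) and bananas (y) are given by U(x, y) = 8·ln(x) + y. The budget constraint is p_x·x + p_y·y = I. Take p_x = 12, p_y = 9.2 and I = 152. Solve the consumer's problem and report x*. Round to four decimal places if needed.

x* = 6.1333

Set MRS = p_x/p_y: (8/x)/1 = p_x/p_y.
So x*(p_x,p_y) = 8·p_y/p_x, independent of income; and y* = (I − 8·p_y)/p_y.
At the given prices: x* = 8·9.2/12 = 6.1333.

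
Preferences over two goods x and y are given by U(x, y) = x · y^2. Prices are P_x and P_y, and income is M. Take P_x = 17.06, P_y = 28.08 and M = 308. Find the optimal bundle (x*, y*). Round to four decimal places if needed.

x* = 6.018, y* = 7.3124

Tangency: MRS = (1/2)·y/x = P_x/P_y.
Rearranging, P_y·y = 2·P_x·x. Substituting into the budget gives P_x·x·(1 + 2) = M.
Demand: x*(P_x,P_y,M) = 1/3·M/P_x and y* = 2/3·M/P_y.
At P_x=17.06, P_y=28.08, M=308: x* = 1/3·308/17.06 = 6.018, y* = 7.3124.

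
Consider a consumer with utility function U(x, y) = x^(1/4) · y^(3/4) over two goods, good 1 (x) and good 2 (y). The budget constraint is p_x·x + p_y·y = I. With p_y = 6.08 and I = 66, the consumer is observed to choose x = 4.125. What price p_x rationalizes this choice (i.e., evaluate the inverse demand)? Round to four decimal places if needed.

MU_x/MU_y = (0.25·y)/(0.75·x); tangency sets this equal to p_x/p_y.
Rearranging, p_y·y = 3·p_x·x. Substituting into the budget gives p_x·x·(1 + 3) = I.
Demand: x*(p_x,p_y,I) = 0.25·I/p_x and y* = 0.75·I/p_y.
Set x* = 4.125 in the demand function and solve for p_x: p_x = 4.

p_x = 4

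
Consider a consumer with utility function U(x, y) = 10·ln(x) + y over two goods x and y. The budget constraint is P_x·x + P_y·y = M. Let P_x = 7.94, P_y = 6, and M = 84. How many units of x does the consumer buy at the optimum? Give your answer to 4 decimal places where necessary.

x* = 7.5567

Set MRS = P_x/P_y: (10/x)/1 = P_x/P_y.
So x*(P_x,P_y) = 10·P_y/P_x, independent of income; and y* = (M − 10·P_y)/P_y.
At the given prices: x* = 10·6/7.94 = 7.5567.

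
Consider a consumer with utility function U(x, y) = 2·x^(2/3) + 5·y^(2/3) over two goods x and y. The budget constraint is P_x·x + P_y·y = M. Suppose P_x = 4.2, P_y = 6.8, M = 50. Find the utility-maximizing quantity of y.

y* = 6.2966

MU_x ∝ 2·x^(-1/3), MU_y ∝ 5·y^(-1/3), so MRS = (2/5)·(y/x)^(1/3) = P_x/P_y.
Solve for the ratio: y/x = [(5/2)·P_x/P_y]^(3).
With the ratio pinned down, the budget gives x* = M/(P_x + P_y·(y/x)) and y* = (y/x)·x*.
Numerically y/x = 3.681639, so x* = 50/(4.2 + 6.8·3.681639) = 1.7103 and y* = 3.681639·1.7103 = 6.2966.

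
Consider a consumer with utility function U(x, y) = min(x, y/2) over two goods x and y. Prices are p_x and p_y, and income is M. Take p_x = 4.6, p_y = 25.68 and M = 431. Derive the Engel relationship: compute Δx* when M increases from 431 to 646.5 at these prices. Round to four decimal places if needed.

Δx* = 3.851

With perfect complements, no substitution: consume in ratio x:y = 1:2.
Budget: p_x·x + p_y·2·x = M, so (p_x + 2·p_y)·x = M.
Demand: x*(p_x,p_y,M) = M/(p_x + 2·p_y), y* = 2·M/(p_x + 2·p_y).
Here 4.6 + 2·25.68 = 55.96, giving x* = 7.7019.
At M' = 646.5: x* = 11.5529. Change: 11.5529 − 7.7019 = 3.851.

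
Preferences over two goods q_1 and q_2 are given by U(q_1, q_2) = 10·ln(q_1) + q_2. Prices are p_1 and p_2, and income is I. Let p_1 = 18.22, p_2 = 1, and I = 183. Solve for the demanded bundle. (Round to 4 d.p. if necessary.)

q_1* = 0.5488, q_2* = 173

Set MRS = p_1/p_2: (10/q_1)/1 = p_1/p_2.
So q_1*(p_1,p_2) = 10·p_2/p_1, independent of income; and q_2* = (I − 10·p_2)/p_2.
At the given prices: q_1* = 10·1/18.22 = 0.5488, and q_2* = 173.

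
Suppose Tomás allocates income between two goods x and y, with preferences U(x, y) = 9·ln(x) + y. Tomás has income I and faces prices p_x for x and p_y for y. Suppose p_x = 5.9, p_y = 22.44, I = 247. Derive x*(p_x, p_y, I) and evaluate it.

MU_x = 9/x, MU_y = 1. Tangency: 9/x = p_x/p_y.
So x*(p_x,p_y) = 9·p_y/p_x, independent of income; and y* = (I − 9·p_y)/p_y.
At the given prices: x* = 9·22.44/5.9 = 34.2305.

x* = 34.2305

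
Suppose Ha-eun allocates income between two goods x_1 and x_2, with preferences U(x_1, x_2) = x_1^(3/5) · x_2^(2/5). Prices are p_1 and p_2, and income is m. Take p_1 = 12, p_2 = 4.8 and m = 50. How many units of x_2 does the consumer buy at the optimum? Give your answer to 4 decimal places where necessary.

Tangency: MRS = (3/2)·x_2/x_1 = p_1/p_2.
So 0.6·p_2·x_2 = 0.4·p_1·x_1; combined with the budget, a share 0.6 of income goes to x_1.
Demand: x_1*(p_1,p_2,m) = 0.6·m/p_1 and x_2* = 0.4·m/p_2.
At p_1=12, p_2=4.8, m=50: x_2* = 0.4·50/4.8 = 4.1667.

x_2* = 4.1667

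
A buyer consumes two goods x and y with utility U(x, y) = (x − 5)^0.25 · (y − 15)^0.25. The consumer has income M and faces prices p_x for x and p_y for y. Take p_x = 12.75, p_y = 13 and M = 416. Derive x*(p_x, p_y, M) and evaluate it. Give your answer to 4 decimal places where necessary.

MRS = (y−15)/(x−5). Tangency with p_x/p_y gives y−15 = (p_x/p_y)·(x−5).
After buying the subsistence bundle (5, 15), a share 0.5 of the remaining income goes to x: x* = 5 + 0.5·(M − 5p_x − 15p_y)/p_x.
Discretionary income = 416 − 5·12.75 − 15·13 = 157.25; x* = 5 + 0.5·157.25/12.75 = 11.1667.

x* = 11.1667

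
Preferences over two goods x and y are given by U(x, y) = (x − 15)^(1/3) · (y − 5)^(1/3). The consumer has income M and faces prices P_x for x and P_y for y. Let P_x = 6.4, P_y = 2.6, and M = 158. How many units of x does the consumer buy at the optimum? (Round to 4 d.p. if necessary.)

x* = 18.8281

After buying the subsistence bundle (15, 5), a share 0.5 of the remaining income goes to x: x* = 15 + 0.5·(M − 15P_x − 5P_y)/P_x.
Discretionary income = 158 − 15·6.4 − 5·2.6 = 49; x* = 15 + 0.5·49/6.4 = 18.8281.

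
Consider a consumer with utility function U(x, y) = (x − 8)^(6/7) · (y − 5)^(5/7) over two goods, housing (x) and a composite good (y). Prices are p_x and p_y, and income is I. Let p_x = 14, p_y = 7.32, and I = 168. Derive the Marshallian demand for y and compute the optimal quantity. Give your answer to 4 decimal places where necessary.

y* = 6.2047

This is Cobb-Douglas in (x−8, y−5): tangency gives 6/7·p_y·(y−5) = 5/7·p_x·(x−8).
After buying the subsistence bundle (8, 5), a share 6/11 of the remaining income goes to x: x* = 8 + 6/11·(I − 8p_x − 5p_y)/p_x.
Discretionary income = 168 − 8·14 − 5·7.32 = 19.4; y* = 5 + 5/11·19.4/7.32 = 6.2047.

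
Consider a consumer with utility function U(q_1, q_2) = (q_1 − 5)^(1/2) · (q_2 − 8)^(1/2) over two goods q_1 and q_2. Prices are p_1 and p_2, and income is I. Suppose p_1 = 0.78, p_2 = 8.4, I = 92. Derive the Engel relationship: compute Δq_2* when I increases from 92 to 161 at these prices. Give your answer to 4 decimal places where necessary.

This is Cobb-Douglas in (q_1−5, q_2−8): tangency gives 0.5·p_2·(q_2−8) = 0.5·p_1·(q_1−5).
Substituting into the budget: q_1* = 5 + 0.5·(I − 5·p_1 − 8·p_2)/p_1, and q_2* = 8 + 0.5·(…)/p_2.
Discretionary income = 92 − 5·0.78 − 8·8.4 = 20.9; q_2* = 8 + 0.5·20.9/8.4 = 9.244.
At I' = 161: q_2* = 13.3512. Change: 13.3512 − 9.244 = 4.1071.

Δq_2* = 4.1071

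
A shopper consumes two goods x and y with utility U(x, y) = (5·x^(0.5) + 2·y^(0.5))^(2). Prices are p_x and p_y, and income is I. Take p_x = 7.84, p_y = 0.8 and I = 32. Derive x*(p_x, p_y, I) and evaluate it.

x* = 1.5894

With the ratio pinned down, the budget gives x* = I/(p_x + p_y·(y/x)) and y* = (y/x)·x*.
Numerically y/x = 15.3664, so x* = 32/(7.84 + 0.8·15.3664) = 1.5894.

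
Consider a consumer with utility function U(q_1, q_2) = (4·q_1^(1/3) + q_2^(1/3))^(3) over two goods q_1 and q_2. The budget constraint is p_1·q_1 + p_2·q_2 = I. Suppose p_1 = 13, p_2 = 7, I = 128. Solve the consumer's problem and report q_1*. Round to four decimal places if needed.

q_1* = 8.413

Numerically q_2/q_1 = 0.316357, so q_1* = 128/(13 + 7·0.316357) = 8.413.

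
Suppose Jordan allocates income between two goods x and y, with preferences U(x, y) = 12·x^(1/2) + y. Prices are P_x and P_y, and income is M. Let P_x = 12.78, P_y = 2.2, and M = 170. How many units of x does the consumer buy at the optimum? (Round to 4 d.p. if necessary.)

Solve: √x = 6·P_y/P_x, so x*(P_x,P_y) = (6·P_y/P_x)², and y* = (M − P_x·x*)/P_y.
Plugging in: x* = (6·2.2/12.78)² = 1.0668.

x* = 1.0668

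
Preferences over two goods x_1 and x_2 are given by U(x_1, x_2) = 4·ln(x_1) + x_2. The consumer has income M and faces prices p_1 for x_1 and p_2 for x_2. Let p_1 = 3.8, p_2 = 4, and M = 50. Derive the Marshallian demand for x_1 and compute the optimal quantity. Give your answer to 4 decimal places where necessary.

x_1* = 4.2105

MU_x_1 = 4/x_1, MU_x_2 = 1. Tangency: 4/x_1 = p_1/p_2.
So x_1*(p_1,p_2) = 4·p_2/p_1, independent of income; and x_2* = (M − 4·p_2)/p_2.
At the given prices: x_1* = 4·4/3.8 = 4.2105.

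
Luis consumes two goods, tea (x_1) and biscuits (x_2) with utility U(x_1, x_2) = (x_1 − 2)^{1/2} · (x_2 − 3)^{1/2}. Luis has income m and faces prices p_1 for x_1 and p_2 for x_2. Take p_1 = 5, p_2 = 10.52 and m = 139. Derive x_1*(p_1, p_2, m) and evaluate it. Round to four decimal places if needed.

x_1* = 11.744

Discretionary income = 139 − 2·5 − 3·10.52 = 97.44; x_1* = 2 + 0.5·97.44/5 = 11.744.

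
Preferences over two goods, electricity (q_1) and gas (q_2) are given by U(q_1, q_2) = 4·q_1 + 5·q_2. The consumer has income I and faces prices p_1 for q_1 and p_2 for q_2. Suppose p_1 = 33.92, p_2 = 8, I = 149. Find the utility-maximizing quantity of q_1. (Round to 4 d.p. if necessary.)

q_1* = 0

Linear utility — the consumer picks whichever good has higher MU/price: 4/33.92 = 0.1179 vs 5/8 = 0.625.
q_2 gives more utility per dollar, so spend all income on q_2: q_2* = I/p_2, q_1* = 0.
Numerically: q_1* = 0, q_2* = 18.625.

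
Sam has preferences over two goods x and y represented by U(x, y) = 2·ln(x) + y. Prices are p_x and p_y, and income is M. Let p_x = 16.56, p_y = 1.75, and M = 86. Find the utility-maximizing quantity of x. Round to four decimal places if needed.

Set MRS = p_x/p_y: (2/x)/1 = p_x/p_y.
So x*(p_x,p_y) = 2·p_y/p_x, independent of income; and y* = (M − 2·p_y)/p_y.
At the given prices: x* = 2·1.75/16.56 = 0.2114.

x* = 0.2114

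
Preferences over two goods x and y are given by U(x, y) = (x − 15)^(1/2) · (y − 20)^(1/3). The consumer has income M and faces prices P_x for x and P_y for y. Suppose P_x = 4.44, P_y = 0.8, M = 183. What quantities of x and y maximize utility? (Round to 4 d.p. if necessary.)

After buying the subsistence bundle (15, 20), a share 0.6 of the remaining income goes to x: x* = 15 + 0.6·(M − 15P_x − 20P_y)/P_x.
Discretionary income = 183 − 15·4.44 − 20·0.8 = 100.4; x* = 15 + 0.6·100.4/4.44 = 28.5676; y* = 20 + 0.4·100.4/0.8 = 70.2.

x* = 28.5676, y* = 70.2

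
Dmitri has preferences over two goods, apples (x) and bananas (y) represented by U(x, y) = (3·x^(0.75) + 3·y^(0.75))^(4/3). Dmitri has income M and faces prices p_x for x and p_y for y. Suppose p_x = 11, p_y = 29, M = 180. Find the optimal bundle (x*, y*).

MU_x ∝ 3·x^(-0.25), MU_y ∝ 3·y^(-0.25), so MRS = (y/x)^(0.25) = p_x/p_y.
Solve for the ratio: y/x = [p_x/p_y]^(4).
Substitute y = (y/x)·x into the budget: x* = M/(p_x + p_y·(y/x)).
Numerically y/x = 0.0207, so x* = 180/(11 + 29·0.0207) = 15.5168 and y* = 0.0207·15.5168 = 0.3212.

x* = 15.5168, y* = 0.3212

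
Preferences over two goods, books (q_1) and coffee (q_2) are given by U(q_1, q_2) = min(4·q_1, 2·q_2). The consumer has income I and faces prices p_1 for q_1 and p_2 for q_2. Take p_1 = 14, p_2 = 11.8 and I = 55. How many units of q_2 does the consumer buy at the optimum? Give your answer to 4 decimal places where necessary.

With perfect complements, no substitution: consume in ratio q_1:q_2 = 2:4.
Budget: p_1·q_1 + p_2·2·q_1 = I, so (2·p_1 + 4·p_2)·q_1 = 2·I.
Demand: q_1*(p_1,p_2,I) = 2·I/(2·p_1 + 4·p_2), q_2* = 4·I/(2·p_1 + 4·p_2).
Here 2·14 + 4·11.8 = 75.2, giving q_2* = 2.9255.

q_2* = 2.9255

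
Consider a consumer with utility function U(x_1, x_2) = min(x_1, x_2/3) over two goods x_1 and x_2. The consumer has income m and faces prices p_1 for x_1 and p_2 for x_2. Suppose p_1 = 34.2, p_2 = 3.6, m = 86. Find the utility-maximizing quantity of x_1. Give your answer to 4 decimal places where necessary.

With perfect complements, no substitution: consume in ratio x_1:x_2 = 1:3.
Budget: p_1·x_1 + p_2·3·x_1 = m, so (p_1 + 3·p_2)·x_1 = m.
Demand: x_1*(p_1,p_2,m) = m/(p_1 + 3·p_2), x_2* = 3·m/(p_1 + 3·p_2).
Here 34.2 + 3·3.6 = 45, giving x_1* = 1.9111.

x_1* = 1.9111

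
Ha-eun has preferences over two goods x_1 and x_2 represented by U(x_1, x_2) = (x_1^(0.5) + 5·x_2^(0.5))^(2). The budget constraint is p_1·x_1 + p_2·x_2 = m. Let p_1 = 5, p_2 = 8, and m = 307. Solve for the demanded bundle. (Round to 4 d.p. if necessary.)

MRS = MU_x_1/MU_x_2 = (1/5)·(x_2/x_1)^(0.5). Set equal to p_1/p_2.
Hence x_2/x_1 = (5·p_1/p_2)^(1/(0.5)), i.e. raised to the 2 power.
Substitute x_2 = (x_2/x_1)·x_1 into the budget: x_1* = m/(p_1 + p_2·(x_2/x_1)).
Numerically x_2/x_1 = 9.765625, so x_1* = 307/(5 + 8·9.765625) = 3.6932 and x_2* = 9.765625·3.6932 = 36.0667.

x_1* = 3.6932, x_2* = 36.0667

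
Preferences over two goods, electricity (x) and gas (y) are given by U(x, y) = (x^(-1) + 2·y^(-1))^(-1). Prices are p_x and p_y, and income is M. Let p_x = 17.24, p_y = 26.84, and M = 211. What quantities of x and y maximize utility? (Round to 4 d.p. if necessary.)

x* = 4.4271, y* = 5.0178

From the CES first-order condition, (1/2)·(y/x)^(2) = p_x/p_y.
Solve for the ratio: y/x = [2·p_x/p_y]^(0.5).
Substitute y = (y/x)·x into the budget: x* = M/(p_x + p_y·(y/x)).
Numerically y/x = 1.133424, so x* = 211/(17.24 + 26.84·1.133424) = 4.4271 and y* = 1.133424·4.4271 = 5.0178.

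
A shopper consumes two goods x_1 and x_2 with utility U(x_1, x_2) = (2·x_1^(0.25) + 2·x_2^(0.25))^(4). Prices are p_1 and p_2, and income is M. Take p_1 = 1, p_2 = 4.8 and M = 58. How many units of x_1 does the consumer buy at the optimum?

Substitute x_2 = (x_2/x_1)·x_1 into the budget: x_1* = M/(p_1 + p_2·(x_2/x_1)).
Numerically x_2/x_1 = 0.123503, so x_1* = 58/(1 + 4.8·0.123503) = 36.4135.

x_1* = 36.4135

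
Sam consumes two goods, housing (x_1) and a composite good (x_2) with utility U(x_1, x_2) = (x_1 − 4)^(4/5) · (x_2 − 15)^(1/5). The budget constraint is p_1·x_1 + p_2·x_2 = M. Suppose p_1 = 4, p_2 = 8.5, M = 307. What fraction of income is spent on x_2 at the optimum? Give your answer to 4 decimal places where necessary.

Let x_1' = x_1−4, x_2' = x_2−15. MRS = 4·x_2'/x_1' = p_1/p_2.
After buying the subsistence bundle (4, 15), a share 0.8 of the remaining income goes to x_1: x_1* = 4 + 0.8·(M − 4p_1 − 15p_2)/p_1.
Discretionary income = 307 − 4·4 − 15·8.5 = 163.5; x_1* = 4 + 0.8·163.5/4 = 36.7; x_2* = 15 + 0.2·163.5/8.5 = 18.8471.
Expenditure on x_2: 8.5·18.8471 = 160.2; share = 0.5218.

share on x_2 = 0.5218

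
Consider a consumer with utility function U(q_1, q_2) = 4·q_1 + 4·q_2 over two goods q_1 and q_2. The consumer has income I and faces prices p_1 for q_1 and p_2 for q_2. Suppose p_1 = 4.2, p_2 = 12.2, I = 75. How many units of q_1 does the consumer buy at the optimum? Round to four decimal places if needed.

Perfect substitutes: compare marginal utility per dollar. 4/p_1 vs 4/p_2 → 0.9524 vs 0.3279.
q_1 gives more utility per dollar, so spend all income on q_1: q_1* = I/p_1, q_2* = 0.
Numerically: q_1* = 17.8571, q_2* = 0.

q_1* = 17.8571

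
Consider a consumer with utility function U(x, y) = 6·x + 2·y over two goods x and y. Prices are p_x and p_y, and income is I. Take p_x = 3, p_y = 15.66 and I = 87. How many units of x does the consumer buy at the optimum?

Linear utility — the consumer picks whichever good has higher MU/price: 6/3 = 2 vs 2/15.66 = 0.1277.
x gives more utility per dollar, so spend all income on x: x* = I/p_x, y* = 0.
Numerically: x* = 29, y* = 0.

x* = 29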